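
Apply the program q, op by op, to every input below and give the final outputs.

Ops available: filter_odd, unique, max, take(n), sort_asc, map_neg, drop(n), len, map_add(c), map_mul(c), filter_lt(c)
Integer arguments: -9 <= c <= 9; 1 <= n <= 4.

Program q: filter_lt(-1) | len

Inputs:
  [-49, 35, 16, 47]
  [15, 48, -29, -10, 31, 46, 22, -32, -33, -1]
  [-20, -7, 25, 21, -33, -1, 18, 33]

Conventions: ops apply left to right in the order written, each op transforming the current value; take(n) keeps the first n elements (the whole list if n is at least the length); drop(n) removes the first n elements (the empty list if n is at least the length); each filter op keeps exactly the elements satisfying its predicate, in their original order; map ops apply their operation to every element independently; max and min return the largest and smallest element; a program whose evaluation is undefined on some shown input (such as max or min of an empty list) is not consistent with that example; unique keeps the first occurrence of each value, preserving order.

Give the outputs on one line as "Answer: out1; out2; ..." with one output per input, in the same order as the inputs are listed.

1; 4; 3

Execution, op by op:
  [-49, 35, 16, 47] -> [-49] -> 1
  [15, 48, -29, -10, 31, 46, 22, -32, -33, -1] -> [-29, -10, -32, -33] -> 4
  [-20, -7, 25, 21, -33, -1, 18, 33] -> [-20, -7, -33] -> 3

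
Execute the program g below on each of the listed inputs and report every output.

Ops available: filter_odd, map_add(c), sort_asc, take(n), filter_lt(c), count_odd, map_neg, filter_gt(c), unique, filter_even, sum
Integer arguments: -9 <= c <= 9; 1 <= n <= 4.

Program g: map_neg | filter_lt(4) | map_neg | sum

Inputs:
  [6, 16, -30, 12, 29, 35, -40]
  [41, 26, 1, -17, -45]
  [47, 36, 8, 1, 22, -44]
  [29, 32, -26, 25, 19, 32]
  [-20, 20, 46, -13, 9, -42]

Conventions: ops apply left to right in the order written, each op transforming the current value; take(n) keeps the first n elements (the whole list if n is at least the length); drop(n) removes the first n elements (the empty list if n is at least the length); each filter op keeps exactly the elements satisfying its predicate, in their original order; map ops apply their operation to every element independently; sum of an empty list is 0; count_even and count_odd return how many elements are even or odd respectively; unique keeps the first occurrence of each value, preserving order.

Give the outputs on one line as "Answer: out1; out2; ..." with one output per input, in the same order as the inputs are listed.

Execution, op by op:
  [6, 16, -30, 12, 29, 35, -40] -> [-6, -16, 30, -12, -29, -35, 40] -> [-6, -16, -12, -29, -35] -> [6, 16, 12, 29, 35] -> 98
  [41, 26, 1, -17, -45] -> [-41, -26, -1, 17, 45] -> [-41, -26, -1] -> [41, 26, 1] -> 68
  [47, 36, 8, 1, 22, -44] -> [-47, -36, -8, -1, -22, 44] -> [-47, -36, -8, -1, -22] -> [47, 36, 8, 1, 22] -> 114
  [29, 32, -26, 25, 19, 32] -> [-29, -32, 26, -25, -19, -32] -> [-29, -32, -25, -19, -32] -> [29, 32, 25, 19, 32] -> 137
  [-20, 20, 46, -13, 9, -42] -> [20, -20, -46, 13, -9, 42] -> [-20, -46, -9] -> [20, 46, 9] -> 75

98; 68; 114; 137; 75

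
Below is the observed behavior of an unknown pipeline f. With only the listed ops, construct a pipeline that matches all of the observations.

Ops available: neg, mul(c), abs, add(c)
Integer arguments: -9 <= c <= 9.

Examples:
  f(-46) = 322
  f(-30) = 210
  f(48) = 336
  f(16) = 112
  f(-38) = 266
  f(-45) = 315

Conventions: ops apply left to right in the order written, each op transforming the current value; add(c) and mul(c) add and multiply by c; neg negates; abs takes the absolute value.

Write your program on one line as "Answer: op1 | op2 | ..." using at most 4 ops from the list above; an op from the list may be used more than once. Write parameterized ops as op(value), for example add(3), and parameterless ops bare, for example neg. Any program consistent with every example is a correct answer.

neg | abs | mul(-7) | neg

Check, running the answer program on each example:
  -46 -> 46 -> 46 -> -322 -> 322
  -30 -> 30 -> 30 -> -210 -> 210
  48 -> -48 -> 48 -> -336 -> 336
  16 -> -16 -> 16 -> -112 -> 112
  -38 -> 38 -> 38 -> -266 -> 266
  -45 -> 45 -> 45 -> -315 -> 315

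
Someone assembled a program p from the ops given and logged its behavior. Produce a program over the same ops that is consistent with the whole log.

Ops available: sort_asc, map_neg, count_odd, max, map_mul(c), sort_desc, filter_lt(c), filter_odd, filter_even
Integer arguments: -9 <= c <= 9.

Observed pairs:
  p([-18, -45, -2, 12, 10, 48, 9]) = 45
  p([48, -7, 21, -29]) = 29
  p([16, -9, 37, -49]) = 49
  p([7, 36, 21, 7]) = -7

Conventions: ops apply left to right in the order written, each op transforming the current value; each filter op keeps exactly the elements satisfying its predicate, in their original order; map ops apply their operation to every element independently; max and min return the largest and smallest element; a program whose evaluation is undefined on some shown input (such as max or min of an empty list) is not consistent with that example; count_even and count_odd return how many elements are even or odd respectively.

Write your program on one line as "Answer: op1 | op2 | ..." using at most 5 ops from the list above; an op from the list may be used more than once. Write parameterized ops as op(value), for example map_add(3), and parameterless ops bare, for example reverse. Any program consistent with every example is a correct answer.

sort_desc | filter_odd | map_neg | max

Check, running the answer program on each example:
  [-18, -45, -2, 12, 10, 48, 9] -> [48, 12, 10, 9, -2, -18, -45] -> [9, -45] -> [-9, 45] -> 45
  [48, -7, 21, -29] -> [48, 21, -7, -29] -> [21, -7, -29] -> [-21, 7, 29] -> 29
  [16, -9, 37, -49] -> [37, 16, -9, -49] -> [37, -9, -49] -> [-37, 9, 49] -> 49
  [7, 36, 21, 7] -> [36, 21, 7, 7] -> [21, 7, 7] -> [-21, -7, -7] -> -7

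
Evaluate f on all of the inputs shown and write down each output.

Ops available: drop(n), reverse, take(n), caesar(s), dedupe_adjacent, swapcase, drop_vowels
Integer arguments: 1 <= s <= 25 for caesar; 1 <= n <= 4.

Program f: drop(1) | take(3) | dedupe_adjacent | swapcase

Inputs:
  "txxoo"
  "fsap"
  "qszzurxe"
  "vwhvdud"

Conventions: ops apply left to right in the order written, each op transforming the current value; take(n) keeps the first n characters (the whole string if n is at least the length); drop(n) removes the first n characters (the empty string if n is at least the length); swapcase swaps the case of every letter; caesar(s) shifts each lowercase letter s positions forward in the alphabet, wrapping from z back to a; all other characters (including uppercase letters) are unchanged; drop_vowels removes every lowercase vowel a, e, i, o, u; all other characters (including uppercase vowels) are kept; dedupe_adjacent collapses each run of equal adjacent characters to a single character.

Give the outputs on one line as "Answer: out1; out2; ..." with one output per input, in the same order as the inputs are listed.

"XO"; "SAP"; "SZ"; "WHV"

Execution, op by op:
  "txxoo" -> "xxoo" -> "xxo" -> "xo" -> "XO"
  "fsap" -> "sap" -> "sap" -> "sap" -> "SAP"
  "qszzurxe" -> "szzurxe" -> "szz" -> "sz" -> "SZ"
  "vwhvdud" -> "whvdud" -> "whv" -> "whv" -> "WHV"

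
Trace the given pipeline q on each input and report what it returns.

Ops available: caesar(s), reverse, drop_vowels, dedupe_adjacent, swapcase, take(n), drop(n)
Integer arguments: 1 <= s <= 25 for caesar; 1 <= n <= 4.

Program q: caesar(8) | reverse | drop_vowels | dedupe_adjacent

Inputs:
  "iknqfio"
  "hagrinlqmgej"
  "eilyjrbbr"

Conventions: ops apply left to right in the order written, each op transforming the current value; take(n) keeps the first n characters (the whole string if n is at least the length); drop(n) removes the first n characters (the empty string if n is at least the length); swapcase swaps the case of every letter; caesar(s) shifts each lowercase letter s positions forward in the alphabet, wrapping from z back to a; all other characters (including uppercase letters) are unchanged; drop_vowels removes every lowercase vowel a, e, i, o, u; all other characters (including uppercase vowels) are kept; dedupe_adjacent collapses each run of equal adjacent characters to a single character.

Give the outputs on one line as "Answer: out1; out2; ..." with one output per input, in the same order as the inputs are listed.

"wqnyvsq"; "rmytvqzp"; "zjzrgtqm"

Execution, op by op:
  "iknqfio" -> "qsvynqw" -> "wqnyvsq" -> "wqnyvsq" -> "wqnyvsq"
  "hagrinlqmgej" -> "piozqvtyuomr" -> "rmouytvqzoip" -> "rmytvqzp" -> "rmytvqzp"
  "eilyjrbbr" -> "mqtgrzjjz" -> "zjjzrgtqm" -> "zjjzrgtqm" -> "zjzrgtqm"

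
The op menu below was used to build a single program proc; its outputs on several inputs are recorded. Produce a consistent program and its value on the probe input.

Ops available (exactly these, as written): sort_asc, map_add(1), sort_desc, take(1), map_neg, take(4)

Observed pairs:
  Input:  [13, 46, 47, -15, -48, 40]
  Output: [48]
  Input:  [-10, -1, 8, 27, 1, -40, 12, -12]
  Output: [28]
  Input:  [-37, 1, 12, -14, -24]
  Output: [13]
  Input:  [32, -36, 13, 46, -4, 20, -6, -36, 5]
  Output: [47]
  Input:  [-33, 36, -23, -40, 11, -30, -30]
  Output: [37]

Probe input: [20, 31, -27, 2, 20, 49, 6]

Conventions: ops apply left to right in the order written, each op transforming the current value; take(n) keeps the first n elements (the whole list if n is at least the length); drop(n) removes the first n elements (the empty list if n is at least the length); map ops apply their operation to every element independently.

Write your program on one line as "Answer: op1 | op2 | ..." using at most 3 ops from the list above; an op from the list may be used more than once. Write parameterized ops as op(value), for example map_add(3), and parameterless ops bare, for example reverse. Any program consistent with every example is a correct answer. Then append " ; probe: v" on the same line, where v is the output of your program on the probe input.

sort_desc | take(1) | map_add(1) ; probe: [50]

Check, running the answer program on each example:
  [13, 46, 47, -15, -48, 40] -> [47, 46, 40, 13, -15, -48] -> [47] -> [48]
  [-10, -1, 8, 27, 1, -40, 12, -12] -> [27, 12, 8, 1, -1, -10, -12, -40] -> [27] -> [28]
  [-37, 1, 12, -14, -24] -> [12, 1, -14, -24, -37] -> [12] -> [13]
  [32, -36, 13, 46, -4, 20, -6, -36, 5] -> [46, 32, 20, 13, 5, -4, -6, -36, -36] -> [46] -> [47]
  [-33, 36, -23, -40, 11, -30, -30] -> [36, 11, -23, -30, -30, -33, -40] -> [36] -> [37]
  probe: [20, 31, -27, 2, 20, 49, 6] -> [49, 31, 20, 20, 6, 2, -27] -> [49] -> [50]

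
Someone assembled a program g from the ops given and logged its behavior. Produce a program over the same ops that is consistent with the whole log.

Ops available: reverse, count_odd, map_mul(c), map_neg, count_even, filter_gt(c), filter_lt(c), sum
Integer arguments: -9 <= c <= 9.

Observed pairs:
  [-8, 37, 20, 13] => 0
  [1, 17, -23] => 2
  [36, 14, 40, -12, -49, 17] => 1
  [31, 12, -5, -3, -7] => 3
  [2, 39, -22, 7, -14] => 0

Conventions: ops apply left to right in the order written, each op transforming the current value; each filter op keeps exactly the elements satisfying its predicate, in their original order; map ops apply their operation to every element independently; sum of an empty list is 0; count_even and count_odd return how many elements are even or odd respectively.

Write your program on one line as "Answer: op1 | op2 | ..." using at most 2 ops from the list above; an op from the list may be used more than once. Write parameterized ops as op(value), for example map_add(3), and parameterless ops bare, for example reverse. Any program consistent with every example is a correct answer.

filter_lt(6) | count_odd

Check, running the answer program on each example:
  [-8, 37, 20, 13] -> [-8] -> 0
  [1, 17, -23] -> [1, -23] -> 2
  [36, 14, 40, -12, -49, 17] -> [-12, -49] -> 1
  [31, 12, -5, -3, -7] -> [-5, -3, -7] -> 3
  [2, 39, -22, 7, -14] -> [2, -22, -14] -> 0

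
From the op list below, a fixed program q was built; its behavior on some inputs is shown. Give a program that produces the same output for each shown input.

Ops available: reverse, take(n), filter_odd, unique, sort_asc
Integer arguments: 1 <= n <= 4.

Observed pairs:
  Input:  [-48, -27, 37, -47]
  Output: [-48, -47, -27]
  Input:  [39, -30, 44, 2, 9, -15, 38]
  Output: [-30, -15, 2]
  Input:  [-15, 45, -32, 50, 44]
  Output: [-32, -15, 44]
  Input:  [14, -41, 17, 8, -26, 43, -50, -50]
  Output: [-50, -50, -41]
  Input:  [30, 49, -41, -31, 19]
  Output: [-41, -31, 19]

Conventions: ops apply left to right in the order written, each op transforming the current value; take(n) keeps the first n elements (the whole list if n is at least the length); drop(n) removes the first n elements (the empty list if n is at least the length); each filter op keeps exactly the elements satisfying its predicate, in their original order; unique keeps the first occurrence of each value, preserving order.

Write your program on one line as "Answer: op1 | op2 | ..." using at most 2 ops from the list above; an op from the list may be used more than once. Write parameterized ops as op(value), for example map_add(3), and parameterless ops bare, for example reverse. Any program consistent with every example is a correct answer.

sort_asc | take(3)

Check, running the answer program on each example:
  [-48, -27, 37, -47] -> [-48, -47, -27, 37] -> [-48, -47, -27]
  [39, -30, 44, 2, 9, -15, 38] -> [-30, -15, 2, 9, 38, 39, 44] -> [-30, -15, 2]
  [-15, 45, -32, 50, 44] -> [-32, -15, 44, 45, 50] -> [-32, -15, 44]
  [14, -41, 17, 8, -26, 43, -50, -50] -> [-50, -50, -41, -26, 8, 14, 17, 43] -> [-50, -50, -41]
  [30, 49, -41, -31, 19] -> [-41, -31, 19, 30, 49] -> [-41, -31, 19]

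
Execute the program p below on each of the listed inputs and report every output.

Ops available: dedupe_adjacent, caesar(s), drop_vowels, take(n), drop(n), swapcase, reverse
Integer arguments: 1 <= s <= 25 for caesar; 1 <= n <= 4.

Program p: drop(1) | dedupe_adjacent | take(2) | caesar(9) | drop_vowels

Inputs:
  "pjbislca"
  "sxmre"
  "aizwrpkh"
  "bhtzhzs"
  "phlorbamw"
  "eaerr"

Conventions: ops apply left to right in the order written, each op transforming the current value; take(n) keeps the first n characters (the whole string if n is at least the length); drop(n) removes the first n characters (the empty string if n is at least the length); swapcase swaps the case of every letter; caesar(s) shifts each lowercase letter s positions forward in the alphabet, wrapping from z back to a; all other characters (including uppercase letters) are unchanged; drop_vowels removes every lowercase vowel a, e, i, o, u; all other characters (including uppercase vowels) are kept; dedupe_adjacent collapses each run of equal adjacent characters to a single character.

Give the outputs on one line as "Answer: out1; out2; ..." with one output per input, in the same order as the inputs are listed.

"sk"; "gv"; "r"; "qc"; "q"; "jn"

Execution, op by op:
  "pjbislca" -> "jbislca" -> "jbislca" -> "jb" -> "sk" -> "sk"
  "sxmre" -> "xmre" -> "xmre" -> "xm" -> "gv" -> "gv"
  "aizwrpkh" -> "izwrpkh" -> "izwrpkh" -> "iz" -> "ri" -> "r"
  "bhtzhzs" -> "htzhzs" -> "htzhzs" -> "ht" -> "qc" -> "qc"
  "phlorbamw" -> "hlorbamw" -> "hlorbamw" -> "hl" -> "qu" -> "q"
  "eaerr" -> "aerr" -> "aer" -> "ae" -> "jn" -> "jn"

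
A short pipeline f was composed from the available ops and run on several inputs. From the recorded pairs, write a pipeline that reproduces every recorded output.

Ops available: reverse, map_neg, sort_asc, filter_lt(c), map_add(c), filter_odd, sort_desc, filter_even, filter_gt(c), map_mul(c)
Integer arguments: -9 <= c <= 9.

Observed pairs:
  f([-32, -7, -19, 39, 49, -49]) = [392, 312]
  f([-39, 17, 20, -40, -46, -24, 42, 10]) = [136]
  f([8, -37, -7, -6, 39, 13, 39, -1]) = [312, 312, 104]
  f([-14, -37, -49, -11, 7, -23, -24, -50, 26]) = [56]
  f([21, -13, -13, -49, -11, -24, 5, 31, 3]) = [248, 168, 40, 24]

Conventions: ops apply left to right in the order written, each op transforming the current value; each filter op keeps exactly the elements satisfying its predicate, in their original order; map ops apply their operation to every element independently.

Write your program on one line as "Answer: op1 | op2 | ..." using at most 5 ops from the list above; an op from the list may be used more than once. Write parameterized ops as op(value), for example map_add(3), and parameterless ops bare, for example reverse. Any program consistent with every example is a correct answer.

filter_odd | sort_desc | map_mul(8) | filter_gt(2)

Check, running the answer program on each example:
  [-32, -7, -19, 39, 49, -49] -> [-7, -19, 39, 49, -49] -> [49, 39, -7, -19, -49] -> [392, 312, -56, -152, -392] -> [392, 312]
  [-39, 17, 20, -40, -46, -24, 42, 10] -> [-39, 17] -> [17, -39] -> [136, -312] -> [136]
  [8, -37, -7, -6, 39, 13, 39, -1] -> [-37, -7, 39, 13, 39, -1] -> [39, 39, 13, -1, -7, -37] -> [312, 312, 104, -8, -56, -296] -> [312, 312, 104]
  [-14, -37, -49, -11, 7, -23, -24, -50, 26] -> [-37, -49, -11, 7, -23] -> [7, -11, -23, -37, -49] -> [56, -88, -184, -296, -392] -> [56]
  [21, -13, -13, -49, -11, -24, 5, 31, 3] -> [21, -13, -13, -49, -11, 5, 31, 3] -> [31, 21, 5, 3, -11, -13, -13, -49] -> [248, 168, 40, 24, -88, -104, -104, -392] -> [248, 168, 40, 24]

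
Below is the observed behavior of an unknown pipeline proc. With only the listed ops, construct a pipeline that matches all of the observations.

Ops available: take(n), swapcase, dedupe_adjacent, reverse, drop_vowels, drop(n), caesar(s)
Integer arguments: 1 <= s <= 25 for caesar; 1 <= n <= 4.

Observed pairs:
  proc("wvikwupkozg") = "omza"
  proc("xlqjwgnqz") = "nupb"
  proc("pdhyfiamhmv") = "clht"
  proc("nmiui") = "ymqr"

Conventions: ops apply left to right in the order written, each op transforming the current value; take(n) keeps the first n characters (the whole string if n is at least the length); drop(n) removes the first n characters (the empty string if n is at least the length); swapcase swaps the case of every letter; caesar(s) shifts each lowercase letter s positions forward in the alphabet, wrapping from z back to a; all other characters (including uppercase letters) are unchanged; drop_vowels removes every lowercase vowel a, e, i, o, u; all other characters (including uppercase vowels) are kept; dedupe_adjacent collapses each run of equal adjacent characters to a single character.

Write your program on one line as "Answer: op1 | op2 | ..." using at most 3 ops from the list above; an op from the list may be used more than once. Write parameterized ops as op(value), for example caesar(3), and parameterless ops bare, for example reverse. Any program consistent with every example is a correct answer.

take(4) | caesar(4) | reverse

Check, running the answer program on each example:
  "wvikwupkozg" -> "wvik" -> "azmo" -> "omza"
  "xlqjwgnqz" -> "xlqj" -> "bpun" -> "nupb"
  "pdhyfiamhmv" -> "pdhy" -> "thlc" -> "clht"
  "nmiui" -> "nmiu" -> "rqmy" -> "ymqr"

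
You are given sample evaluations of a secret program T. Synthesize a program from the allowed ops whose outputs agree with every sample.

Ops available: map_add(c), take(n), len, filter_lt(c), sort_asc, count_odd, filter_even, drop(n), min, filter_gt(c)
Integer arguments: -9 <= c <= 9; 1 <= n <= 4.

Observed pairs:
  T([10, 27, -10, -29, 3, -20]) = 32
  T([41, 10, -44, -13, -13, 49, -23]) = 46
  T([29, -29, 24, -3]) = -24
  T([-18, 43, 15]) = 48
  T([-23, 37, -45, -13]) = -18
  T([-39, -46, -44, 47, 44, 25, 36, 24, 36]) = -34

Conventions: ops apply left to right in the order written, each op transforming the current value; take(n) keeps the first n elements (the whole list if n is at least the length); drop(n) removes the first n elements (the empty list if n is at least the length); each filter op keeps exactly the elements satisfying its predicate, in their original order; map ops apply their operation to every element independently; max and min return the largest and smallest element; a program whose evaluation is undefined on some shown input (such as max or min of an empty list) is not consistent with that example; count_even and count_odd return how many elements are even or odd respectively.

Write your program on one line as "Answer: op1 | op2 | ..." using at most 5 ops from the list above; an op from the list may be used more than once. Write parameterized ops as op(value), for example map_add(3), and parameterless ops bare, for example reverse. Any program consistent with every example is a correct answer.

map_add(5) | take(2) | filter_even | min

Check, running the answer program on each example:
  [10, 27, -10, -29, 3, -20] -> [15, 32, -5, -24, 8, -15] -> [15, 32] -> [32] -> 32
  [41, 10, -44, -13, -13, 49, -23] -> [46, 15, -39, -8, -8, 54, -18] -> [46, 15] -> [46] -> 46
  [29, -29, 24, -3] -> [34, -24, 29, 2] -> [34, -24] -> [34, -24] -> -24
  [-18, 43, 15] -> [-13, 48, 20] -> [-13, 48] -> [48] -> 48
  [-23, 37, -45, -13] -> [-18, 42, -40, -8] -> [-18, 42] -> [-18, 42] -> -18
  [-39, -46, -44, 47, 44, 25, 36, 24, 36] -> [-34, -41, -39, 52, 49, 30, 41, 29, 41] -> [-34, -41] -> [-34] -> -34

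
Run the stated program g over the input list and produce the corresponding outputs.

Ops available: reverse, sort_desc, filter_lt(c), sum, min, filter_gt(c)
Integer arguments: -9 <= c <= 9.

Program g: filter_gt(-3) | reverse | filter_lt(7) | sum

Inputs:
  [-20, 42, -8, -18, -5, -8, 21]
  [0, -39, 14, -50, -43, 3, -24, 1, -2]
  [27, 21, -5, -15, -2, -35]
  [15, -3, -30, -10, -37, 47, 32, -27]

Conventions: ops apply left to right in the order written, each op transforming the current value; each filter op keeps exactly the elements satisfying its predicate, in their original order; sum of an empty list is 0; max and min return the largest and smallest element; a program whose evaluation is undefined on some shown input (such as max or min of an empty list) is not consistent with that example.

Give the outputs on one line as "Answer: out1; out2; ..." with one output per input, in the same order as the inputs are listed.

Execution, op by op:
  [-20, 42, -8, -18, -5, -8, 21] -> [42, 21] -> [21, 42] -> [] -> 0
  [0, -39, 14, -50, -43, 3, -24, 1, -2] -> [0, 14, 3, 1, -2] -> [-2, 1, 3, 14, 0] -> [-2, 1, 3, 0] -> 2
  [27, 21, -5, -15, -2, -35] -> [27, 21, -2] -> [-2, 21, 27] -> [-2] -> -2
  [15, -3, -30, -10, -37, 47, 32, -27] -> [15, 47, 32] -> [32, 47, 15] -> [] -> 0

0; 2; -2; 0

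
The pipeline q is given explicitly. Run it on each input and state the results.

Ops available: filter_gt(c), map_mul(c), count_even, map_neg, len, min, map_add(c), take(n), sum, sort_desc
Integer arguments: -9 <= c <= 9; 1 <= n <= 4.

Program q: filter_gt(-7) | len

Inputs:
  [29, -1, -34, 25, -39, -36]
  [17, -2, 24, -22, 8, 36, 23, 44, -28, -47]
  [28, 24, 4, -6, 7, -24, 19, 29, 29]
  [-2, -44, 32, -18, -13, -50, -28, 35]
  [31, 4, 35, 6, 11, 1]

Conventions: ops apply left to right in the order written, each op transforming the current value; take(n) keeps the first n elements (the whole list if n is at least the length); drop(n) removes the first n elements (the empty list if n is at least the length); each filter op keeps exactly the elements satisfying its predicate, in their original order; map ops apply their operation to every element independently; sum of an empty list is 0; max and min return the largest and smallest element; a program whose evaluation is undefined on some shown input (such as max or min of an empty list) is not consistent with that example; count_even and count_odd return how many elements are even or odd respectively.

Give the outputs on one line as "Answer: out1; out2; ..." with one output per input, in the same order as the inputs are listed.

Execution, op by op:
  [29, -1, -34, 25, -39, -36] -> [29, -1, 25] -> 3
  [17, -2, 24, -22, 8, 36, 23, 44, -28, -47] -> [17, -2, 24, 8, 36, 23, 44] -> 7
  [28, 24, 4, -6, 7, -24, 19, 29, 29] -> [28, 24, 4, -6, 7, 19, 29, 29] -> 8
  [-2, -44, 32, -18, -13, -50, -28, 35] -> [-2, 32, 35] -> 3
  [31, 4, 35, 6, 11, 1] -> [31, 4, 35, 6, 11, 1] -> 6

3; 7; 8; 3; 6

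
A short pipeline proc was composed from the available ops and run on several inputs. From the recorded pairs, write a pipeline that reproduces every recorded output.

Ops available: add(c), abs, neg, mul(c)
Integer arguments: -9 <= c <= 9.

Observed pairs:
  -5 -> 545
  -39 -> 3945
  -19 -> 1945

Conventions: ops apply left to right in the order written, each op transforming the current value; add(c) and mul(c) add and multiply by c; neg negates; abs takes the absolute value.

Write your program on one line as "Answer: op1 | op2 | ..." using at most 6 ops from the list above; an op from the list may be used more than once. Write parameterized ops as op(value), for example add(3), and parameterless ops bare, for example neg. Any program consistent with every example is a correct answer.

mul(5) | mul(4) | add(-8) | add(-1) | neg | mul(5)

Check, running the answer program on each example:
  -5 -> -25 -> -100 -> -108 -> -109 -> 109 -> 545
  -39 -> -195 -> -780 -> -788 -> -789 -> 789 -> 3945
  -19 -> -95 -> -380 -> -388 -> -389 -> 389 -> 1945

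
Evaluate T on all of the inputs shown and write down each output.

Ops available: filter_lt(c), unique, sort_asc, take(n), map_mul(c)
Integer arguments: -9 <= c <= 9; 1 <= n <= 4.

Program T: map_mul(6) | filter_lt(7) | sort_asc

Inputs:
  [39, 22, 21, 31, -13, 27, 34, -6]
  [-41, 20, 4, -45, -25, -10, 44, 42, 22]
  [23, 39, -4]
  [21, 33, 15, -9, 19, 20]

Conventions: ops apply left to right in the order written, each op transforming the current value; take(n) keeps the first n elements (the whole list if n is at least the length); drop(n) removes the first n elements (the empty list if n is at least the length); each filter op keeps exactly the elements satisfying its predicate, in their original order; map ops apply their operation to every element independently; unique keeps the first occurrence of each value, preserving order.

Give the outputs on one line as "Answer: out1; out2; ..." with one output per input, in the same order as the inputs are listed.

Execution, op by op:
  [39, 22, 21, 31, -13, 27, 34, -6] -> [234, 132, 126, 186, -78, 162, 204, -36] -> [-78, -36] -> [-78, -36]
  [-41, 20, 4, -45, -25, -10, 44, 42, 22] -> [-246, 120, 24, -270, -150, -60, 264, 252, 132] -> [-246, -270, -150, -60] -> [-270, -246, -150, -60]
  [23, 39, -4] -> [138, 234, -24] -> [-24] -> [-24]
  [21, 33, 15, -9, 19, 20] -> [126, 198, 90, -54, 114, 120] -> [-54] -> [-54]

[-78, -36]; [-270, -246, -150, -60]; [-24]; [-54]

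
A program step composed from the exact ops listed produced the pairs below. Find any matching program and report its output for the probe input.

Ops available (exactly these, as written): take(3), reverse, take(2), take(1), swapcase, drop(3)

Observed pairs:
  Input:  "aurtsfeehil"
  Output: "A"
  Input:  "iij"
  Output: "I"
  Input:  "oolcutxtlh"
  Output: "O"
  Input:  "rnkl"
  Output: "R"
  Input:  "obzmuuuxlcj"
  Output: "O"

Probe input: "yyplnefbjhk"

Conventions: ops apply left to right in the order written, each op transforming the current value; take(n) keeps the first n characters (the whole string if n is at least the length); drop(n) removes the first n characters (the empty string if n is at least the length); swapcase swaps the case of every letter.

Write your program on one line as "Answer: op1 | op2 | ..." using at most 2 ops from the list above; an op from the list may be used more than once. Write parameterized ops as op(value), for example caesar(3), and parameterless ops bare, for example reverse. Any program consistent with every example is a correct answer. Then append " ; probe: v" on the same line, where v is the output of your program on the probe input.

swapcase | take(1) ; probe: "Y"

Check, running the answer program on each example:
  "aurtsfeehil" -> "AURTSFEEHIL" -> "A"
  "iij" -> "IIJ" -> "I"
  "oolcutxtlh" -> "OOLCUTXTLH" -> "O"
  "rnkl" -> "RNKL" -> "R"
  "obzmuuuxlcj" -> "OBZMUUUXLCJ" -> "O"
  probe: "yyplnefbjhk" -> "YYPLNEFBJHK" -> "Y"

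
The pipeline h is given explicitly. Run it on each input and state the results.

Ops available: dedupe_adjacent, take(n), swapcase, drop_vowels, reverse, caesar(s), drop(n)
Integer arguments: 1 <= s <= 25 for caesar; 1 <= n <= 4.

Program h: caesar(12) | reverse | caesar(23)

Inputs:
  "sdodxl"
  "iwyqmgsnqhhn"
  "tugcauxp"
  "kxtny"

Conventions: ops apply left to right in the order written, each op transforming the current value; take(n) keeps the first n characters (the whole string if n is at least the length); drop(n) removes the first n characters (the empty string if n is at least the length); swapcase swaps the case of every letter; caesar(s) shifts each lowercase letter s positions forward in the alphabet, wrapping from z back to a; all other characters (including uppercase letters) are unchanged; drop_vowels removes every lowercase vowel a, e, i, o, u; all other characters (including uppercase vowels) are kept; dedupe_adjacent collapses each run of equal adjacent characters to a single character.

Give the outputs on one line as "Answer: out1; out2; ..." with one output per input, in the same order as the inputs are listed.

Execution, op by op:
  "sdodxl" -> "epapjx" -> "xjpape" -> "ugmxmb"
  "iwyqmgsnqhhn" -> "uikcysezcttz" -> "zttczesyckiu" -> "wqqzwbpvzhfr"
  "tugcauxp" -> "fgsomgjb" -> "bjgmosgf" -> "ygdjlpdc"
  "kxtny" -> "wjfzk" -> "kzfjw" -> "hwcgt"

"ugmxmb"; "wqqzwbpvzhfr"; "ygdjlpdc"; "hwcgt"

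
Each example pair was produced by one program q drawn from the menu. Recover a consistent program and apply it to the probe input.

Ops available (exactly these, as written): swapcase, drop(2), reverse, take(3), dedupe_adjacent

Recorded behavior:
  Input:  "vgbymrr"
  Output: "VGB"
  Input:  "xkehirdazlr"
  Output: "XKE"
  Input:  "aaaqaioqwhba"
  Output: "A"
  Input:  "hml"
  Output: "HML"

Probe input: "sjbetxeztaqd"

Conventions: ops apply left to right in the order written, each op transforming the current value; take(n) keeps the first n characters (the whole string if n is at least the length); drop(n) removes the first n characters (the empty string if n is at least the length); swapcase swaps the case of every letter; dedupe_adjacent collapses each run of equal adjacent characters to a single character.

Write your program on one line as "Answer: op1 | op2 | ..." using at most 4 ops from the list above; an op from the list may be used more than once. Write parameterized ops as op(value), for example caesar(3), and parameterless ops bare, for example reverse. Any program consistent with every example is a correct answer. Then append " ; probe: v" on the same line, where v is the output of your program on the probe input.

take(3) | dedupe_adjacent | swapcase ; probe: "SJB"

Check, running the answer program on each example:
  "vgbymrr" -> "vgb" -> "vgb" -> "VGB"
  "xkehirdazlr" -> "xke" -> "xke" -> "XKE"
  "aaaqaioqwhba" -> "aaa" -> "a" -> "A"
  "hml" -> "hml" -> "hml" -> "HML"
  probe: "sjbetxeztaqd" -> "sjb" -> "sjb" -> "SJB"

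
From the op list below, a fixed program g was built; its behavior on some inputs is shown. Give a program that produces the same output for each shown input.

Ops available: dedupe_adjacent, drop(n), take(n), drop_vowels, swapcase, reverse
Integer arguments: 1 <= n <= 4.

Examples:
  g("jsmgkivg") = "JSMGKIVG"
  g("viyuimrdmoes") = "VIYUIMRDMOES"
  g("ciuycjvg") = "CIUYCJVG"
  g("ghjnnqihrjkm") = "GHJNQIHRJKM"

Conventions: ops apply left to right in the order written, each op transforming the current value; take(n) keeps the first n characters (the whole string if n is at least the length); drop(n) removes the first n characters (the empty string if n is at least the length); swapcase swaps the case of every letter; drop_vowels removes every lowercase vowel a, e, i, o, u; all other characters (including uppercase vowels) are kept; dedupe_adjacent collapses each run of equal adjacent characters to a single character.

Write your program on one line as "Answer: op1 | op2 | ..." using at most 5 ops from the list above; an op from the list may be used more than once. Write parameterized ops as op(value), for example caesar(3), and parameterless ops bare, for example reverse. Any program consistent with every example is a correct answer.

reverse | dedupe_adjacent | reverse | swapcase

Check, running the answer program on each example:
  "jsmgkivg" -> "gvikgmsj" -> "gvikgmsj" -> "jsmgkivg" -> "JSMGKIVG"
  "viyuimrdmoes" -> "seomdrmiuyiv" -> "seomdrmiuyiv" -> "viyuimrdmoes" -> "VIYUIMRDMOES"
  "ciuycjvg" -> "gvjcyuic" -> "gvjcyuic" -> "ciuycjvg" -> "CIUYCJVG"
  "ghjnnqihrjkm" -> "mkjrhiqnnjhg" -> "mkjrhiqnjhg" -> "ghjnqihrjkm" -> "GHJNQIHRJKM"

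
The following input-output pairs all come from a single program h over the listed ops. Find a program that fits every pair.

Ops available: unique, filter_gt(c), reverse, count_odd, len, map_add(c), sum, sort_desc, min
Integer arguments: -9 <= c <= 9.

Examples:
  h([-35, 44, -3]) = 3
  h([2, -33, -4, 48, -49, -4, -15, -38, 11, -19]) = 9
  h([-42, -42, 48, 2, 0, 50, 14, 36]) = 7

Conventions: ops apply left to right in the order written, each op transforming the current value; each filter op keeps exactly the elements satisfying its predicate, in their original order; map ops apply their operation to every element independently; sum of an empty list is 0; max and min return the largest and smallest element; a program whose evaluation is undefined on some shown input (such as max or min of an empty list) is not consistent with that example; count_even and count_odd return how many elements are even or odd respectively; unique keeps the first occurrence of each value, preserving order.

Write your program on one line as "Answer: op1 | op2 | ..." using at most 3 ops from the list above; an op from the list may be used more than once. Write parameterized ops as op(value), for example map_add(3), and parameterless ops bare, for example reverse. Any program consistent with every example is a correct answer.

unique | len

Check, running the answer program on each example:
  [-35, 44, -3] -> [-35, 44, -3] -> 3
  [2, -33, -4, 48, -49, -4, -15, -38, 11, -19] -> [2, -33, -4, 48, -49, -15, -38, 11, -19] -> 9
  [-42, -42, 48, 2, 0, 50, 14, 36] -> [-42, 48, 2, 0, 50, 14, 36] -> 7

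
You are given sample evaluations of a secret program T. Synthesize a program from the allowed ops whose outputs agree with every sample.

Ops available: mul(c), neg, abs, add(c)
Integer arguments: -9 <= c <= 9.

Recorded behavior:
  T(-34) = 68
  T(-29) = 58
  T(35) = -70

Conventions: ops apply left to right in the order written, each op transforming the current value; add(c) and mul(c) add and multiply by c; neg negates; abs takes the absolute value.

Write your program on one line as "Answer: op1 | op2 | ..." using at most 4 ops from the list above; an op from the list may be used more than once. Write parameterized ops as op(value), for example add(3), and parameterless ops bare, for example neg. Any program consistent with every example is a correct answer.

neg | mul(-2) | neg

Check, running the answer program on each example:
  -34 -> 34 -> -68 -> 68
  -29 -> 29 -> -58 -> 58
  35 -> -35 -> 70 -> -70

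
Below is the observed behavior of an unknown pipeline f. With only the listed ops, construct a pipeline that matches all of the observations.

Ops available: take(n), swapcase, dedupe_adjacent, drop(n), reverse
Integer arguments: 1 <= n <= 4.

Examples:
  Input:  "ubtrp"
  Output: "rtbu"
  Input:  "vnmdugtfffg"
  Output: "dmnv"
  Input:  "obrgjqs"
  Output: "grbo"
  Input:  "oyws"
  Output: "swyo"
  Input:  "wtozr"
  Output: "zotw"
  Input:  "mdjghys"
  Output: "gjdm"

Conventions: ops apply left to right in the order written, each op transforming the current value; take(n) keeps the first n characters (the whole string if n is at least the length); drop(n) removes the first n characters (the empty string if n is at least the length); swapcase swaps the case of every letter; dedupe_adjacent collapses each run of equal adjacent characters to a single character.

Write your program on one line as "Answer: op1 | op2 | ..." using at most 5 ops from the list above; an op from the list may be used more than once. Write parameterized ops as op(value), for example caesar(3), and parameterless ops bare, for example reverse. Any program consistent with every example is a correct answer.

swapcase | take(4) | swapcase | reverse

Check, running the answer program on each example:
  "ubtrp" -> "UBTRP" -> "UBTR" -> "ubtr" -> "rtbu"
  "vnmdugtfffg" -> "VNMDUGTFFFG" -> "VNMD" -> "vnmd" -> "dmnv"
  "obrgjqs" -> "OBRGJQS" -> "OBRG" -> "obrg" -> "grbo"
  "oyws" -> "OYWS" -> "OYWS" -> "oyws" -> "swyo"
  "wtozr" -> "WTOZR" -> "WTOZ" -> "wtoz" -> "zotw"
  "mdjghys" -> "MDJGHYS" -> "MDJG" -> "mdjg" -> "gjdm"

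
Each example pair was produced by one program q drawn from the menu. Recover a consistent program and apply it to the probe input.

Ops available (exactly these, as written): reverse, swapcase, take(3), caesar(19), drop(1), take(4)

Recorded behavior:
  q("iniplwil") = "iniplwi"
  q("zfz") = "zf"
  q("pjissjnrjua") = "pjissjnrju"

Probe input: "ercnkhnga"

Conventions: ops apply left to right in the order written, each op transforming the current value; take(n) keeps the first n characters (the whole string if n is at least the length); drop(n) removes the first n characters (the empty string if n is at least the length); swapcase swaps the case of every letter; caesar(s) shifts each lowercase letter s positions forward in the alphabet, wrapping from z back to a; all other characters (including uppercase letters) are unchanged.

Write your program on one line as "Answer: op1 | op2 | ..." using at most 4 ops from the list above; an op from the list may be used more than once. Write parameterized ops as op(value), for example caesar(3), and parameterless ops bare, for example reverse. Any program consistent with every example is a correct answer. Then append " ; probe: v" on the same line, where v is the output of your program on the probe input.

reverse | drop(1) | reverse ; probe: "ercnkhng"

Check, running the answer program on each example:
  "iniplwil" -> "liwlpini" -> "iwlpini" -> "iniplwi"
  "zfz" -> "zfz" -> "fz" -> "zf"
  "pjissjnrjua" -> "aujrnjssijp" -> "ujrnjssijp" -> "pjissjnrju"
  probe: "ercnkhnga" -> "agnhkncre" -> "gnhkncre" -> "ercnkhng"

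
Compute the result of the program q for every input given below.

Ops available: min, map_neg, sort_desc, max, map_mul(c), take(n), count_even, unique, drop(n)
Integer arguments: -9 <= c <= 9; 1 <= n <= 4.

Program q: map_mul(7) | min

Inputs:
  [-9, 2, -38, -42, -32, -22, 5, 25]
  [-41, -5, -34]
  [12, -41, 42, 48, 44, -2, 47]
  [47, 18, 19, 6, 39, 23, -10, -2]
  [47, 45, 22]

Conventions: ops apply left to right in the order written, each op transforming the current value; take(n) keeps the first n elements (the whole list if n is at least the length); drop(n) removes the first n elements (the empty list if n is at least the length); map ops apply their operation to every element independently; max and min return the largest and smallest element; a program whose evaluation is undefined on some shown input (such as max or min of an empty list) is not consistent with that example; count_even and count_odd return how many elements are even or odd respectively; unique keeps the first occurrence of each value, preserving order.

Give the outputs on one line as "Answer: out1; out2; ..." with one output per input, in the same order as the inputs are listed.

-294; -287; -287; -70; 154

Execution, op by op:
  [-9, 2, -38, -42, -32, -22, 5, 25] -> [-63, 14, -266, -294, -224, -154, 35, 175] -> -294
  [-41, -5, -34] -> [-287, -35, -238] -> -287
  [12, -41, 42, 48, 44, -2, 47] -> [84, -287, 294, 336, 308, -14, 329] -> -287
  [47, 18, 19, 6, 39, 23, -10, -2] -> [329, 126, 133, 42, 273, 161, -70, -14] -> -70
  [47, 45, 22] -> [329, 315, 154] -> 154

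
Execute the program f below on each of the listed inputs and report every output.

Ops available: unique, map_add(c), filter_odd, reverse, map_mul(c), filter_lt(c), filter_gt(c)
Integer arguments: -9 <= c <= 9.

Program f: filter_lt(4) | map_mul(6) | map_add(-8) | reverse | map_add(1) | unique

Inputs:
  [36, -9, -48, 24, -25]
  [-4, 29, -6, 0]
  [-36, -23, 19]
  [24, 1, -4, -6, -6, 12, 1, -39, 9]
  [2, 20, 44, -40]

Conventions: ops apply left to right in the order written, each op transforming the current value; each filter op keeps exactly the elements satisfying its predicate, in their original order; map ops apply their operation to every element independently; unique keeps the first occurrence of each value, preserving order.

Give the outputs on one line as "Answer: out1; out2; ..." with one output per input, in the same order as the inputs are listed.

Execution, op by op:
  [36, -9, -48, 24, -25] -> [-9, -48, -25] -> [-54, -288, -150] -> [-62, -296, -158] -> [-158, -296, -62] -> [-157, -295, -61] -> [-157, -295, -61]
  [-4, 29, -6, 0] -> [-4, -6, 0] -> [-24, -36, 0] -> [-32, -44, -8] -> [-8, -44, -32] -> [-7, -43, -31] -> [-7, -43, -31]
  [-36, -23, 19] -> [-36, -23] -> [-216, -138] -> [-224, -146] -> [-146, -224] -> [-145, -223] -> [-145, -223]
  [24, 1, -4, -6, -6, 12, 1, -39, 9] -> [1, -4, -6, -6, 1, -39] -> [6, -24, -36, -36, 6, -234] -> [-2, -32, -44, -44, -2, -242] -> [-242, -2, -44, -44, -32, -2] -> [-241, -1, -43, -43, -31, -1] -> [-241, -1, -43, -31]
  [2, 20, 44, -40] -> [2, -40] -> [12, -240] -> [4, -248] -> [-248, 4] -> [-247, 5] -> [-247, 5]

[-157, -295, -61]; [-7, -43, -31]; [-145, -223]; [-241, -1, -43, -31]; [-247, 5]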